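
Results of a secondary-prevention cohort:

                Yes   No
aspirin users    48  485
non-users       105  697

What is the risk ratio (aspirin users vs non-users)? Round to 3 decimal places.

RR = 0.688

risk, aspirin users = 48/533 = 0.0901
risk, non-users = 105/802 = 0.1309
RR = 0.0901 / 0.1309 = 0.688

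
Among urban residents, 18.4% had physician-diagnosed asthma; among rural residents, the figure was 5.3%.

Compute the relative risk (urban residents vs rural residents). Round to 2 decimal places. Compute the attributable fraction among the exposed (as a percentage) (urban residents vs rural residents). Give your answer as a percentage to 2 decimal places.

RR = 3.47; AR% = 71.20%

RR = 0.1840 / 0.0530 = 3.47
AR% = (0.1840 − 0.0530) / 0.1840 = 0.7120 → 71.20%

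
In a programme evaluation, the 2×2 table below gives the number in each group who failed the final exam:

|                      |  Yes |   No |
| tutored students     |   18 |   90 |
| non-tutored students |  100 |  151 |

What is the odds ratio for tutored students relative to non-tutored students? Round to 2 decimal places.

OR = (18 × 151) / (90 × 100) = 2718/9000 ≈ 0.30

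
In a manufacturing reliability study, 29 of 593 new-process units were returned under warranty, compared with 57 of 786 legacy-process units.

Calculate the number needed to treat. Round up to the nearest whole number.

risk, new-process units = 29/593 = 0.048904
risk, legacy-process units = 57/786 = 0.072519
absolute risk difference = 0.023615
1 / 0.023615 = 42.346 → round up → 43

43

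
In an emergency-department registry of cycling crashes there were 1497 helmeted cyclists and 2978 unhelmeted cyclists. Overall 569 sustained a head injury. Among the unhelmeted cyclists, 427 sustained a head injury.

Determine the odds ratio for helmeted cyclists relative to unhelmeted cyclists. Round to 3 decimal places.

helmeted cyclists with the outcome: 569 − 427 = 142
helmeted cyclists without the outcome: 1497 − 142 = 1355
unhelmeted cyclists without the outcome: 2978 − 427 = 2551
OR = (142 × 2551) / (1355 × 427) = 362242/578585 ≈ 0.626

OR = 0.626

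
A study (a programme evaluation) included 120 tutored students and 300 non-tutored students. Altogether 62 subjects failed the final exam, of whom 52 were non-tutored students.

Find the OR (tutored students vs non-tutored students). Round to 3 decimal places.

tutored students with the outcome: 62 − 52 = 10
tutored students without the outcome: 120 − 10 = 110
non-tutored students without the outcome: 300 − 52 = 248
OR = (10 × 248) / (110 × 52) = 2480/5720 ≈ 0.434

0.434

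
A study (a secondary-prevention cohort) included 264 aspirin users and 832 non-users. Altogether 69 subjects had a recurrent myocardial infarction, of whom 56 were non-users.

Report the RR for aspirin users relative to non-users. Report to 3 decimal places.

aspirin users with the outcome: 69 − 56 = 13
aspirin users without the outcome: 264 − 13 = 251
non-users without the outcome: 832 − 56 = 776
risk, aspirin users = 13/264 = 0.04924
risk, non-users = 56/832 = 0.06731
RR = 0.04924 / 0.06731 = 0.732

0.732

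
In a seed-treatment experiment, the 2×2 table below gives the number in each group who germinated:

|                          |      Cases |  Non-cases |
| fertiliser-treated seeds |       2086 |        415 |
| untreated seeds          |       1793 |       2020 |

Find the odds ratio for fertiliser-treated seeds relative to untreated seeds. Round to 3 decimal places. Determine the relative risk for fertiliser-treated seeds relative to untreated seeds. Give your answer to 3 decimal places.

OR = 5.663; RR = 1.774

OR = (2086 × 2020) / (415 × 1793) = 4213720/744095 ≈ 5.663
risk, fertiliser-treated seeds = 2086/2501 = 0.8341
risk, untreated seeds = 1793/3813 = 0.4702
RR = 0.8341 / 0.4702 = 1.774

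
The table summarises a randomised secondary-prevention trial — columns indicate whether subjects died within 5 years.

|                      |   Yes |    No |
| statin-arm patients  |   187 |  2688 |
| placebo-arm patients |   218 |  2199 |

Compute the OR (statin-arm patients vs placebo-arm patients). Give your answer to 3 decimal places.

0.702

odds, statin-arm patients = 187/2688 = 0.0696
odds, placebo-arm patients = 218/2199 = 0.0991
OR = 0.0696 / 0.0991 = 0.702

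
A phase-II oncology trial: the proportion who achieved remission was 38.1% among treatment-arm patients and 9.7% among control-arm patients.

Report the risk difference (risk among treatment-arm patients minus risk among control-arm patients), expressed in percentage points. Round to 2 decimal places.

risk difference = 0.3810 − 0.0970 = 0.2840 → 28.40 percentage points

28.40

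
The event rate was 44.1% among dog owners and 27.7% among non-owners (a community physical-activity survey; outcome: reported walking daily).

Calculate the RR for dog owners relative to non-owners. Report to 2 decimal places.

RR = 0.4410 / 0.2770 = 1.59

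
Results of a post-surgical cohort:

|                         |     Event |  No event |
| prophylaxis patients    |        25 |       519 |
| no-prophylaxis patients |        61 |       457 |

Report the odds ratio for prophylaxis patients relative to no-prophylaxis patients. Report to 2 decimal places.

OR = (25 × 457) / (519 × 61) = 11425/31659 ≈ 0.36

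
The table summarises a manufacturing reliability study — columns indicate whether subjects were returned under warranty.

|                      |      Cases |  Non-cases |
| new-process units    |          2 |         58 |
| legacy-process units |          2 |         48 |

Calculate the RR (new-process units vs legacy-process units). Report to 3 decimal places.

risk, new-process units = 2/60 = 0.03333
risk, legacy-process units = 2/50 = 0.04000
RR = 0.03333 / 0.04000 = 0.833

0.833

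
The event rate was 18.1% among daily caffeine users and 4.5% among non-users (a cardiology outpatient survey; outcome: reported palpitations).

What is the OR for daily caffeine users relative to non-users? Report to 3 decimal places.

odds, daily caffeine users = 0.18100/0.81900 = 0.22100
odds, non-users = 0.04500/0.95500 = 0.04712
OR = 0.22100 / 0.04712 = 4.690

OR ≈ 4.690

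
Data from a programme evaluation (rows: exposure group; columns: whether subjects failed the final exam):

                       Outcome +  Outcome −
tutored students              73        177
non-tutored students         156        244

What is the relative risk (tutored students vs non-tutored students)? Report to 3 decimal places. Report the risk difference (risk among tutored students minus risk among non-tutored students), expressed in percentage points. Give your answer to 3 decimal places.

RR = 0.749; RD = -9.800

risk, tutored students = 73/250 = 0.2920
risk, non-tutored students = 156/400 = 0.3900
RR = 0.2920 / 0.3900 = 0.749
risk difference = 0.2920 − 0.3900 = -0.0980 → -9.800 percentage points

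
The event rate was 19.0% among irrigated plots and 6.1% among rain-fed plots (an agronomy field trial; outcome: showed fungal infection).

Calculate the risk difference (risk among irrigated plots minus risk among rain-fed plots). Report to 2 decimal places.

risk difference = 0.1900 − 0.0610 = 0.13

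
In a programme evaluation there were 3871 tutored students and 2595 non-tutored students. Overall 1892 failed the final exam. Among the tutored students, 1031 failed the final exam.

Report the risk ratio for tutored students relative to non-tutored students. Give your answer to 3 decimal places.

tutored students without the outcome: 3871 − 1031 = 2840
non-tutored students with the outcome: 1892 − 1031 = 861
non-tutored students without the outcome: 2595 − 861 = 1734
risk, tutored students = 1031/3871 = 0.2663
risk, non-tutored students = 861/2595 = 0.3318
RR = 0.2663 / 0.3318 = 0.803

RR ≈ 0.803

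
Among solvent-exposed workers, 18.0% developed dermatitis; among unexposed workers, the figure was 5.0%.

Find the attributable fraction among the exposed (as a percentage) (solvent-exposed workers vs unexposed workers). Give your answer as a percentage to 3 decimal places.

AR% = (0.1800 − 0.0500) / 0.1800 = 0.7222 → 72.222%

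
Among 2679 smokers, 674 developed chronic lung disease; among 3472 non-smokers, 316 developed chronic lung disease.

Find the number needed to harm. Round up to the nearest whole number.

risk, smokers = 674/2679 = 0.251586
risk, non-smokers = 316/3472 = 0.091014
absolute risk difference = 0.160573
1 / 0.160573 = 6.228 → round up → 7

7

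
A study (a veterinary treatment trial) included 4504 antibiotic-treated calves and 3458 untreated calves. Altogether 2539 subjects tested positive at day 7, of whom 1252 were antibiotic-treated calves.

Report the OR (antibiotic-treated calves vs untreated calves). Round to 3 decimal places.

OR: 0.649

antibiotic-treated calves without the outcome: 4504 − 1252 = 3252
untreated calves with the outcome: 2539 − 1252 = 1287
untreated calves without the outcome: 3458 − 1287 = 2171
OR = (1252 × 2171) / (3252 × 1287) = 2718092/4185324 ≈ 0.649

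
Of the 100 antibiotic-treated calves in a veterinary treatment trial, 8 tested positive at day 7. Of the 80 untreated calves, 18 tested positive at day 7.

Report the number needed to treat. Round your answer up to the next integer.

risk, antibiotic-treated calves = 8/100 = 0.080000
risk, untreated calves = 18/80 = 0.225000
absolute risk difference = 0.145000
1 / 0.145000 = 6.897 → round up → 7

NNT: 7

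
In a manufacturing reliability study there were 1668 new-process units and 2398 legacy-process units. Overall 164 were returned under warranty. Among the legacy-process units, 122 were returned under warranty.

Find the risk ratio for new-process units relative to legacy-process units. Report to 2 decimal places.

RR: 0.49

new-process units with the outcome: 164 − 122 = 42
new-process units without the outcome: 1668 − 42 = 1626
legacy-process units without the outcome: 2398 − 122 = 2276
risk, new-process units = 42/1668 = 0.02518
risk, legacy-process units = 122/2398 = 0.05088
RR = 0.02518 / 0.05088 = 0.49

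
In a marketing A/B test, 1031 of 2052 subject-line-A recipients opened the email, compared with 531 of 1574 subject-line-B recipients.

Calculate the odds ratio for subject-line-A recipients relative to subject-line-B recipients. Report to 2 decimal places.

1.98

odds, subject-line-A recipients = 1031/1021 = 1.0098
odds, subject-line-B recipients = 531/1043 = 0.5091
OR = 1.0098 / 0.5091 = 1.98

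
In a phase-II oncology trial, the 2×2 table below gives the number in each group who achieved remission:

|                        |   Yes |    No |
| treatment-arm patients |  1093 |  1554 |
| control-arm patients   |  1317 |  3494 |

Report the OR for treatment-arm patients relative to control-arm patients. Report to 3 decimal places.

1.866

odds, treatment-arm patients = 1093/1554 = 0.7033
odds, control-arm patients = 1317/3494 = 0.3769
OR = 0.7033 / 0.3769 = 1.866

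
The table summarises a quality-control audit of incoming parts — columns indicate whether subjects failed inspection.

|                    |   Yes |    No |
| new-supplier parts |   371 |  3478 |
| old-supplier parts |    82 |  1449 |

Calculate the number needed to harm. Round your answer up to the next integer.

risk, new-supplier parts = 371/3849 = 0.096389
risk, old-supplier parts = 82/1531 = 0.053560
absolute risk difference = 0.042829
1 / 0.042829 = 23.349 → round up → 24

NNH = 24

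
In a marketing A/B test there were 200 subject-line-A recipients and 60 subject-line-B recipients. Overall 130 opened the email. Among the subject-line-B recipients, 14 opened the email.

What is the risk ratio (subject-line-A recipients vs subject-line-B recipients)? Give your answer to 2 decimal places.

subject-line-A recipients with the outcome: 130 − 14 = 116
subject-line-A recipients without the outcome: 200 − 116 = 84
subject-line-B recipients without the outcome: 60 − 14 = 46
risk, subject-line-A recipients = 116/200 = 0.5800
risk, subject-line-B recipients = 14/60 = 0.2333
RR = 0.5800 / 0.2333 = 2.49

2.49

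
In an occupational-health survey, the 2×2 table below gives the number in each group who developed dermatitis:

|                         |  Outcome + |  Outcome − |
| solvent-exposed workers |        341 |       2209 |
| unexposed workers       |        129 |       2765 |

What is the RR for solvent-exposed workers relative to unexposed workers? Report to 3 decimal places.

risk, solvent-exposed workers = 341/2550 = 0.13373
risk, unexposed workers = 129/2894 = 0.04457
RR = 0.13373 / 0.04457 = 3.000

3.000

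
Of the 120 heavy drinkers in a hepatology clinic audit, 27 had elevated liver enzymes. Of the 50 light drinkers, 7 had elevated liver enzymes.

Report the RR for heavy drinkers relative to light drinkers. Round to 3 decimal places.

RR ≈ 1.607

risk, heavy drinkers = 27/120 = 0.2250
risk, light drinkers = 7/50 = 0.1400
RR = 0.2250 / 0.1400 = 1.607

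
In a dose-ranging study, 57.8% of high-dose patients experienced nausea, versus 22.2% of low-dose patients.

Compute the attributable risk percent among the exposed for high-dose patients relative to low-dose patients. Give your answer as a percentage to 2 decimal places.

AR% = (0.5780 − 0.2220) / 0.5780 = 0.6159 → 61.59%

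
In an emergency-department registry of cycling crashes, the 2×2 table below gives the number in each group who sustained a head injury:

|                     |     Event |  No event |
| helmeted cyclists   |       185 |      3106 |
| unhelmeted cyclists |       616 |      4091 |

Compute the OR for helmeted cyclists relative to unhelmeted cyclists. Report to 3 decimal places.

0.396

odds, helmeted cyclists = 185/3106 = 0.0596
odds, unhelmeted cyclists = 616/4091 = 0.1506
OR = 0.0596 / 0.1506 = 0.396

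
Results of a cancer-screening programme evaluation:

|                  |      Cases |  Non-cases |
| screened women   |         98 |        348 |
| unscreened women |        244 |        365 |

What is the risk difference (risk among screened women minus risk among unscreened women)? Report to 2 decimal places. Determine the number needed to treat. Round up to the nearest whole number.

RD = -0.18; NNT = 6

risk, screened women = 98/446 = 0.2197
risk, unscreened women = 244/609 = 0.4007
risk difference = 0.2197 − 0.4007 = -0.18
absolute risk difference = 0.180926
1 / 0.180926 = 5.527 → round up → 6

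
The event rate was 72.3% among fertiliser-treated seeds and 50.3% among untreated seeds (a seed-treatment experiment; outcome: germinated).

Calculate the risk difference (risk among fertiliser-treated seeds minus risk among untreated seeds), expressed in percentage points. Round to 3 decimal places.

risk difference = 0.7230 − 0.5030 = 0.2200 → 22.000 percentage points

RD ≈ 22.000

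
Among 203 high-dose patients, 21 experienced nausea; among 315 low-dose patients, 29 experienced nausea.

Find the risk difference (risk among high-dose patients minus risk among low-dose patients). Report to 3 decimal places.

0.011

risk, high-dose patients = 21/203 = 0.1034
risk, low-dose patients = 29/315 = 0.0921
risk difference = 0.1034 − 0.0921 = 0.011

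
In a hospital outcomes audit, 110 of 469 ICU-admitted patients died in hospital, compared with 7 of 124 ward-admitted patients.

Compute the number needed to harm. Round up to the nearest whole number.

6

risk, ICU-admitted patients = 110/469 = 0.234542
risk, ward-admitted patients = 7/124 = 0.056452
absolute risk difference = 0.178090
1 / 0.178090 = 5.615 → round up → 6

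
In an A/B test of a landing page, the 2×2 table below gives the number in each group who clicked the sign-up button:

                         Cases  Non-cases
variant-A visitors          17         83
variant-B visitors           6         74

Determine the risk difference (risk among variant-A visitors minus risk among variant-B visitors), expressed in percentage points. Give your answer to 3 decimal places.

risk, variant-A visitors = 17/100 = 0.1700
risk, variant-B visitors = 6/80 = 0.0750
risk difference = 0.1700 − 0.0750 = 0.0950 → 9.500 percentage points

RD ≈ 9.500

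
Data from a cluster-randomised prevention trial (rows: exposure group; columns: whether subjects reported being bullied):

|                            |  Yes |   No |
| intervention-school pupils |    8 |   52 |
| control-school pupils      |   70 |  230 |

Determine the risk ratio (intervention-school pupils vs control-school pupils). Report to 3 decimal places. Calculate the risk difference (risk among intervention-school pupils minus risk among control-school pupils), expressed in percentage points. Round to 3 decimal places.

risk, intervention-school pupils = 8/60 = 0.1333
risk, control-school pupils = 70/300 = 0.2333
RR = 0.1333 / 0.2333 = 0.571
risk difference = 0.1333 − 0.2333 = -0.1000 → -10.000 percentage points

RR = 0.571; RD = -10.000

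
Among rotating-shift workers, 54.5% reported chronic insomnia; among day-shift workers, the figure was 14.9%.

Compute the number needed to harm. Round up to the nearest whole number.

absolute risk difference = 0.396000
1 / 0.396000 = 2.525 → round up → 3

3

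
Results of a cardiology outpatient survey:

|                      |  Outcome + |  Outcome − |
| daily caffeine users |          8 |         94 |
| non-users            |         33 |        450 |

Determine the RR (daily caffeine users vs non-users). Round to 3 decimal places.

risk, daily caffeine users = 8/102 = 0.0784
risk, non-users = 33/483 = 0.0683
RR = 0.0784 / 0.0683 = 1.148

RR = 1.148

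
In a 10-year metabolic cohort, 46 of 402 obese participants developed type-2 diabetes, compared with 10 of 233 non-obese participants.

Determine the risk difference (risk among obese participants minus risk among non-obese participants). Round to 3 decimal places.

RD ≈ 0.072

risk, obese participants = 46/402 = 0.11443
risk, non-obese participants = 10/233 = 0.04292
risk difference = 0.11443 − 0.04292 = 0.072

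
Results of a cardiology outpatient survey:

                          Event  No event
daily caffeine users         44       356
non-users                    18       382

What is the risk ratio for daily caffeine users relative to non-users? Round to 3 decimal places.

risk, daily caffeine users = 44/400 = 0.11000
risk, non-users = 18/400 = 0.04500
RR = 0.11000 / 0.04500 = 2.444

2.444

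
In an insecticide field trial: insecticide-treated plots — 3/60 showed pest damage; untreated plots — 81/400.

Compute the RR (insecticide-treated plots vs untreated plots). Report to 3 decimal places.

risk, insecticide-treated plots = 3/60 = 0.0500
risk, untreated plots = 81/400 = 0.2025
RR = 0.0500 / 0.2025 = 0.247

RR = 0.247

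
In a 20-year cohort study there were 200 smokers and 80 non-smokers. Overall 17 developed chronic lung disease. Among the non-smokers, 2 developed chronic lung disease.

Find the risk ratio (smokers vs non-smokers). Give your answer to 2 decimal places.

RR ≈ 3.00

smokers with the outcome: 17 − 2 = 15
smokers without the outcome: 200 − 15 = 185
non-smokers without the outcome: 80 − 2 = 78
risk, smokers = 15/200 = 0.07500
risk, non-smokers = 2/80 = 0.02500
RR = 0.07500 / 0.02500 = 3.00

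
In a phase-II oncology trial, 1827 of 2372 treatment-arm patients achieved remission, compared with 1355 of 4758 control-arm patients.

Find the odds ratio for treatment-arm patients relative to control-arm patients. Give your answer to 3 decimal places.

OR = (1827 × 3403) / (545 × 1355) = 6217281/738475 ≈ 8.419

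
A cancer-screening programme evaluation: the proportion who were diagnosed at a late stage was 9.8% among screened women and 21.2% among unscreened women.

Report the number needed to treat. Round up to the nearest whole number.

NNT ≈ 9

absolute risk difference = 0.114000
1 / 0.114000 = 8.772 → round up → 9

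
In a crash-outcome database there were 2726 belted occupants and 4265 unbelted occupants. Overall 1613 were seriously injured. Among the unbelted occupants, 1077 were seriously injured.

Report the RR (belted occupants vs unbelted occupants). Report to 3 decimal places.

belted occupants with the outcome: 1613 − 1077 = 536
belted occupants without the outcome: 2726 − 536 = 2190
unbelted occupants without the outcome: 4265 − 1077 = 3188
risk, belted occupants = 536/2726 = 0.1966
risk, unbelted occupants = 1077/4265 = 0.2525
RR = 0.1966 / 0.2525 = 0.779

0.779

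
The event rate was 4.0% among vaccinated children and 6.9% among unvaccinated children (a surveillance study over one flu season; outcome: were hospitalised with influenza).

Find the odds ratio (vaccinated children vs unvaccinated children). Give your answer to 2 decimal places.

0.56

odds, vaccinated children = 0.04000/0.96000 = 0.04167
odds, unvaccinated children = 0.06900/0.93100 = 0.07411
OR = 0.04167 / 0.07411 = 0.56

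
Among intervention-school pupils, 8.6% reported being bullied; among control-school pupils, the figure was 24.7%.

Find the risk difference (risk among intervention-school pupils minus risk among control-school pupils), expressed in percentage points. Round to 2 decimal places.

-16.10

risk difference = 0.0860 − 0.2470 = -0.1610 → -16.10 percentage points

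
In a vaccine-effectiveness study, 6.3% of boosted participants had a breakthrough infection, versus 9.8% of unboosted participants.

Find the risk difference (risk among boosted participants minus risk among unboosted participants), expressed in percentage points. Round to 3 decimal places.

RD ≈ -3.500

risk difference = 0.0630 − 0.0980 = -0.0350 → -3.500 percentage points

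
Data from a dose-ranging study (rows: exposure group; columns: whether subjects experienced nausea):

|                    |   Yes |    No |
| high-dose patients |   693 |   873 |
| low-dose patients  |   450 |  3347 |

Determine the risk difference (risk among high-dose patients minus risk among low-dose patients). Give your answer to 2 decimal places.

risk, high-dose patients = 693/1566 = 0.4425
risk, low-dose patients = 450/3797 = 0.1185
risk difference = 0.4425 − 0.1185 = 0.32

0.32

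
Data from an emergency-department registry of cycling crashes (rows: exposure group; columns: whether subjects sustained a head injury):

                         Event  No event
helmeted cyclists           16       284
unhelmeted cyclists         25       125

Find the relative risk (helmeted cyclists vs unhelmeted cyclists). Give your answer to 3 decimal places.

RR = 0.320

risk, helmeted cyclists = 16/300 = 0.0533
risk, unhelmeted cyclists = 25/150 = 0.1667
RR = 0.0533 / 0.1667 = 0.320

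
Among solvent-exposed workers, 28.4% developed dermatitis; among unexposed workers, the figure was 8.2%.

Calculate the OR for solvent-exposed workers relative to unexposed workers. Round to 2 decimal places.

4.44

odds, solvent-exposed workers = 0.2840/0.7160 = 0.3966
odds, unexposed workers = 0.0820/0.9180 = 0.0893
OR = 0.3966 / 0.0893 = 4.44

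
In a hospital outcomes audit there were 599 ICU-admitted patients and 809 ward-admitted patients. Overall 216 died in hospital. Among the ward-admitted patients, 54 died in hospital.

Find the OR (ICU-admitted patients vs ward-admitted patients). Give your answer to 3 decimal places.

OR ≈ 5.183

ICU-admitted patients with the outcome: 216 − 54 = 162
ICU-admitted patients without the outcome: 599 − 162 = 437
ward-admitted patients without the outcome: 809 − 54 = 755
OR = (162 × 755) / (437 × 54) = 122310/23598 ≈ 5.183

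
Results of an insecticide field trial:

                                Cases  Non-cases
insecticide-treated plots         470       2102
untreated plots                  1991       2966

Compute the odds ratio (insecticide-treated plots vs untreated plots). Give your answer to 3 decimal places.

OR = (470 × 2966) / (2102 × 1991) = 1394020/4185082 ≈ 0.333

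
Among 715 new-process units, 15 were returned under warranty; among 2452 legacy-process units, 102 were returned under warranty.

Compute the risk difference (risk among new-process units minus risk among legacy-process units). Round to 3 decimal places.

-0.021

risk, new-process units = 15/715 = 0.02098
risk, legacy-process units = 102/2452 = 0.04160
risk difference = 0.02098 − 0.04160 = -0.021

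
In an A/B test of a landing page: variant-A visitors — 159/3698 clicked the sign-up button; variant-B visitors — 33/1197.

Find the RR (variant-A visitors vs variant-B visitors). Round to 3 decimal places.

risk, variant-A visitors = 159/3698 = 0.04300
risk, variant-B visitors = 33/1197 = 0.02757
RR = 0.04300 / 0.02757 = 1.560

1.560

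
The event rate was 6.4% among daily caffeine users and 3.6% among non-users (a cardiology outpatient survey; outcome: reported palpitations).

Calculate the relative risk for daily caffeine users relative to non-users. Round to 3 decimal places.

RR = 0.06400 / 0.03600 = 1.778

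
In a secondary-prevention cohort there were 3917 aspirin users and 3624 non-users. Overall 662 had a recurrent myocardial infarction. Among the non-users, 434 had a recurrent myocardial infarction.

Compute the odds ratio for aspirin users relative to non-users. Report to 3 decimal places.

aspirin users with the outcome: 662 − 434 = 228
aspirin users without the outcome: 3917 − 228 = 3689
non-users without the outcome: 3624 − 434 = 3190
OR = (228 × 3190) / (3689 × 434) = 727320/1601026 ≈ 0.454

OR ≈ 0.454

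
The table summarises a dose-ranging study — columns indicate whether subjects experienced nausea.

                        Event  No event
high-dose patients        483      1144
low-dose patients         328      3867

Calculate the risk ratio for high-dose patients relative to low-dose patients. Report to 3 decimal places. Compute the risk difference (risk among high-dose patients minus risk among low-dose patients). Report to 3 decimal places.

risk, high-dose patients = 483/1627 = 0.2969
risk, low-dose patients = 328/4195 = 0.0782
RR = 0.2969 / 0.0782 = 3.797
risk difference = 0.2969 − 0.0782 = 0.219

RR = 3.797; RD = 0.219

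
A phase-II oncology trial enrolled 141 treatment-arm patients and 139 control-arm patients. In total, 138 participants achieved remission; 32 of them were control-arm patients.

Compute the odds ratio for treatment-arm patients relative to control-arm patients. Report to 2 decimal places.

10.13

treatment-arm patients with the outcome: 138 − 32 = 106
treatment-arm patients without the outcome: 141 − 106 = 35
control-arm patients without the outcome: 139 − 32 = 107
odds, treatment-arm patients = 106/35 = 3.0286
odds, control-arm patients = 32/107 = 0.2991
OR = 3.0286 / 0.2991 = 10.13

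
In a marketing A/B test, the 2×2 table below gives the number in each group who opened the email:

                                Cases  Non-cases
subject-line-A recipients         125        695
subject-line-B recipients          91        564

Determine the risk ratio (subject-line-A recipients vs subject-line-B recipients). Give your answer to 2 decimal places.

RR: 1.10

risk, subject-line-A recipients = 125/820 = 0.1524
risk, subject-line-B recipients = 91/655 = 0.1389
RR = 0.1524 / 0.1389 = 1.10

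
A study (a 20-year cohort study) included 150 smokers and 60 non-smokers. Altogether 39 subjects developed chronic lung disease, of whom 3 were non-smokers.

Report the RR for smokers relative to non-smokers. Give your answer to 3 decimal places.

smokers with the outcome: 39 − 3 = 36
smokers without the outcome: 150 − 36 = 114
non-smokers without the outcome: 60 − 3 = 57
risk, smokers = 36/150 = 0.2400
risk, non-smokers = 3/60 = 0.0500
RR = 0.2400 / 0.0500 = 4.800

RR: 4.800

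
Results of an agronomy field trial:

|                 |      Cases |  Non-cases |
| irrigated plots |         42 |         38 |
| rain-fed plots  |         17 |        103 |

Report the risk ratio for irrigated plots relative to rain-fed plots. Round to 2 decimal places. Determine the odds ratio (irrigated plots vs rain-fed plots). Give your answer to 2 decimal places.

risk, irrigated plots = 42/80 = 0.5250
risk, rain-fed plots = 17/120 = 0.1417
RR = 0.5250 / 0.1417 = 3.71
odds, irrigated plots = 42/38 = 1.1053
odds, rain-fed plots = 17/103 = 0.1650
OR = 1.1053 / 0.1650 = 6.70

RR = 3.71; OR = 6.70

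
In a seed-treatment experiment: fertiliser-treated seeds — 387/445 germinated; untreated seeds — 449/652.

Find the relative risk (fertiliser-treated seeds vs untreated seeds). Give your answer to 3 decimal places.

1.263

risk, fertiliser-treated seeds = 387/445 = 0.8697
risk, untreated seeds = 449/652 = 0.6887
RR = 0.8697 / 0.6887 = 1.263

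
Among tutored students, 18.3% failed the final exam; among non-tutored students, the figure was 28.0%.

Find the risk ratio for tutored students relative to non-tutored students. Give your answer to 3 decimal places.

RR = 0.1830 / 0.2800 = 0.654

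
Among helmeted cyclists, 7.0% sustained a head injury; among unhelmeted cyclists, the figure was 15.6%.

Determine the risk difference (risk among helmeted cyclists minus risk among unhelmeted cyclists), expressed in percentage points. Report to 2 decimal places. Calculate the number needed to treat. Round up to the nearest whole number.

risk difference = 0.0700 − 0.1560 = -0.0860 → -8.60 percentage points
absolute risk difference = 0.086000
1 / 0.086000 = 11.628 → round up → 12

RD = -8.60; NNT = 12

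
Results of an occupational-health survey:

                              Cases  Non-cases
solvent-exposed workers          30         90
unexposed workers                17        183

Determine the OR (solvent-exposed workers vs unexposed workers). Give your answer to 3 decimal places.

OR = 3.588

odds, solvent-exposed workers = 30/90 = 0.3333
odds, unexposed workers = 17/183 = 0.0929
OR = 0.3333 / 0.0929 = 3.588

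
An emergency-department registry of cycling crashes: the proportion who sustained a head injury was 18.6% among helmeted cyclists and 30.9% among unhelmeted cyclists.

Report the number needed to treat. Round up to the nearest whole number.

9

absolute risk difference = 0.123000
1 / 0.123000 = 8.130 → round up → 9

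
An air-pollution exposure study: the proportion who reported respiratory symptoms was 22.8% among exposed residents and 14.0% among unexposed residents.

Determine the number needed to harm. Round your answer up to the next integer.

12

absolute risk difference = 0.088000
1 / 0.088000 = 11.364 → round up → 12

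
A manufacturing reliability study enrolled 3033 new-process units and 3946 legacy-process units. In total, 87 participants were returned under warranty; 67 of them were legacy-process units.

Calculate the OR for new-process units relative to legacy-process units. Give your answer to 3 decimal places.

new-process units with the outcome: 87 − 67 = 20
new-process units without the outcome: 3033 − 20 = 3013
legacy-process units without the outcome: 3946 − 67 = 3879
OR = (20 × 3879) / (3013 × 67) = 77580/201871 ≈ 0.384

0.384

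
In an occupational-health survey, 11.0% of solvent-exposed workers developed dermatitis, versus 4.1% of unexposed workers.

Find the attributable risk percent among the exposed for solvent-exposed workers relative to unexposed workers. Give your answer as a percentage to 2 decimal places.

AR% = (0.11000 − 0.04100) / 0.11000 = 0.6273 → 62.73%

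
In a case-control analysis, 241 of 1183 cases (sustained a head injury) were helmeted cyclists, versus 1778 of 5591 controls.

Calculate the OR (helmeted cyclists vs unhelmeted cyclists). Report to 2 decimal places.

odds, helmeted cyclists = 241/1778 = 0.1355
odds, unhelmeted cyclists = 942/3813 = 0.2470
OR = 0.1355 / 0.2470 = 0.55

0.55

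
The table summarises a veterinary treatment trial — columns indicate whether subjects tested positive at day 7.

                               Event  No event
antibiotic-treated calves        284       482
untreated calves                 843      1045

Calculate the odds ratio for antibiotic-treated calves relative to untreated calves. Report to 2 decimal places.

odds, antibiotic-treated calves = 284/482 = 0.5892
odds, untreated calves = 843/1045 = 0.8067
OR = 0.5892 / 0.8067 = 0.73

OR: 0.73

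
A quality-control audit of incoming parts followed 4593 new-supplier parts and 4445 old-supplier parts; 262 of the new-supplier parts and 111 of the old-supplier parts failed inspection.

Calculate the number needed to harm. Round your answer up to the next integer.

risk, new-supplier parts = 262/4593 = 0.057043
risk, old-supplier parts = 111/4445 = 0.024972
absolute risk difference = 0.032071
1 / 0.032071 = 31.181 → round up → 32

32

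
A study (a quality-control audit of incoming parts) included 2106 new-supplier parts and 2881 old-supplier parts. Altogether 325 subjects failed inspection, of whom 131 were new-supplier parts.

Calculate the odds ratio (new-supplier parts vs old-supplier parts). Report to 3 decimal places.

new-supplier parts without the outcome: 2106 − 131 = 1975
old-supplier parts with the outcome: 325 − 131 = 194
old-supplier parts without the outcome: 2881 − 194 = 2687
OR = (131 × 2687) / (1975 × 194) = 351997/383150 ≈ 0.919

0.919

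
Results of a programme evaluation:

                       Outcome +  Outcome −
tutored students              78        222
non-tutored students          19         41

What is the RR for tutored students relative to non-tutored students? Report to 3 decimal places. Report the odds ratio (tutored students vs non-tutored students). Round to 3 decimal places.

RR = 0.821; OR = 0.758

risk, tutored students = 78/300 = 0.2600
risk, non-tutored students = 19/60 = 0.3167
RR = 0.2600 / 0.3167 = 0.821
odds, tutored students = 78/222 = 0.3514
odds, non-tutored students = 19/41 = 0.4634
OR = 0.3514 / 0.4634 = 0.758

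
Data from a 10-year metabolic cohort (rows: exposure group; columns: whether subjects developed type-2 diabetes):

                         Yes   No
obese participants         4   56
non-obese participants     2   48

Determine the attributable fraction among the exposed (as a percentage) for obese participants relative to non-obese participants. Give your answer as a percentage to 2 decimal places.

AR% ≈ 40.00%

risk, obese participants = 4/60 = 0.06667
risk, non-obese participants = 2/50 = 0.04000
AR% = (0.06667 − 0.04000) / 0.06667 = 0.4000 → 40.00%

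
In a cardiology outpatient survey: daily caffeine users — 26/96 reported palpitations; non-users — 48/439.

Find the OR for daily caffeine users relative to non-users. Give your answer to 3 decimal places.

OR = (26 × 391) / (70 × 48) = 10166/3360 ≈ 3.026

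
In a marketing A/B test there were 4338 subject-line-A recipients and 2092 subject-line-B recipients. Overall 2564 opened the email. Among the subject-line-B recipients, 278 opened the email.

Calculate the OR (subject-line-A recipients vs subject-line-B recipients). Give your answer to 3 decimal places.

7.269

subject-line-A recipients with the outcome: 2564 − 278 = 2286
subject-line-A recipients without the outcome: 4338 − 2286 = 2052
subject-line-B recipients without the outcome: 2092 − 278 = 1814
OR = (2286 × 1814) / (2052 × 278) = 4146804/570456 ≈ 7.269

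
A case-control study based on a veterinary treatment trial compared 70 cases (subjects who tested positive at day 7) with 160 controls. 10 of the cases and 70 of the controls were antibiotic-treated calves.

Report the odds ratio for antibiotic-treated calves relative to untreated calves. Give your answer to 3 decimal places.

OR = (10 × 90) / (70 × 60) = 900/4200 ≈ 0.214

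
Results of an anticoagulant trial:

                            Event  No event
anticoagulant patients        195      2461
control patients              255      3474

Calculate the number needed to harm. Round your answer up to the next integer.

risk, anticoagulant patients = 195/2656 = 0.073419
risk, control patients = 255/3729 = 0.068383
absolute risk difference = 0.005036
1 / 0.005036 = 198.570 → round up → 199

NNH ≈ 199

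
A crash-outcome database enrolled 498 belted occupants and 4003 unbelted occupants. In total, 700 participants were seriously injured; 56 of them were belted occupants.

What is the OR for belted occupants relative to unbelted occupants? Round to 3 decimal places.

OR: 0.661

belted occupants without the outcome: 498 − 56 = 442
unbelted occupants with the outcome: 700 − 56 = 644
unbelted occupants without the outcome: 4003 − 644 = 3359
OR = (56 × 3359) / (442 × 644) = 188104/284648 ≈ 0.661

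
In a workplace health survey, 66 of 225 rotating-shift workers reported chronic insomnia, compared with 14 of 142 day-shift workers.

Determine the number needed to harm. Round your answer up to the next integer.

NNH ≈ 6

risk, rotating-shift workers = 66/225 = 0.293333
risk, day-shift workers = 14/142 = 0.098592
absolute risk difference = 0.194742
1 / 0.194742 = 5.135 → round up → 6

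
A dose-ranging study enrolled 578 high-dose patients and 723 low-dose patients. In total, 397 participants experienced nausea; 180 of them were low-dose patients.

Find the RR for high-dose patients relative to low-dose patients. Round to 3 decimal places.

high-dose patients with the outcome: 397 − 180 = 217
high-dose patients without the outcome: 578 − 217 = 361
low-dose patients without the outcome: 723 − 180 = 543
risk, high-dose patients = 217/578 = 0.3754
risk, low-dose patients = 180/723 = 0.2490
RR = 0.3754 / 0.2490 = 1.508

RR: 1.508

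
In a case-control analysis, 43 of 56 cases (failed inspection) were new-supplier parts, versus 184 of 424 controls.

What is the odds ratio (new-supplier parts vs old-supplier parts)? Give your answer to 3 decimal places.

OR = (43 × 240) / (184 × 13) = 10320/2392 ≈ 4.314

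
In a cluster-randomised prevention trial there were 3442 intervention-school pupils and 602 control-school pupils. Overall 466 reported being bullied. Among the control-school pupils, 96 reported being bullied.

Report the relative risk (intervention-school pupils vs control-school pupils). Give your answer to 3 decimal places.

0.674

intervention-school pupils with the outcome: 466 − 96 = 370
intervention-school pupils without the outcome: 3442 − 370 = 3072
control-school pupils without the outcome: 602 − 96 = 506
risk, intervention-school pupils = 370/3442 = 0.1075
risk, control-school pupils = 96/602 = 0.1595
RR = 0.1075 / 0.1595 = 0.674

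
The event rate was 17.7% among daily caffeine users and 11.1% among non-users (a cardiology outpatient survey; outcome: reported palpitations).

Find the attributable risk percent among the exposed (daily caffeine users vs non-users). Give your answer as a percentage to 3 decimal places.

AR% = (0.1770 − 0.1110) / 0.1770 = 0.3729 → 37.288%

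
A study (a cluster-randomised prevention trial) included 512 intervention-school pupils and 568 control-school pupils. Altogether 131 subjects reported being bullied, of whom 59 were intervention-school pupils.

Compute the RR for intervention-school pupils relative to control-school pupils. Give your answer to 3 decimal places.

intervention-school pupils without the outcome: 512 − 59 = 453
control-school pupils with the outcome: 131 − 59 = 72
control-school pupils without the outcome: 568 − 72 = 496
risk, intervention-school pupils = 59/512 = 0.1152
risk, control-school pupils = 72/568 = 0.1268
RR = 0.1152 / 0.1268 = 0.909

RR ≈ 0.909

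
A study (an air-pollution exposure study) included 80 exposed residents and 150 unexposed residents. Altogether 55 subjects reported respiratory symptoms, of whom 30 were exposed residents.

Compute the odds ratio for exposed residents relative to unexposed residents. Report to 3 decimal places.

exposed residents without the outcome: 80 − 30 = 50
unexposed residents with the outcome: 55 − 30 = 25
unexposed residents without the outcome: 150 − 25 = 125
odds, exposed residents = 30/50 = 0.6000
odds, unexposed residents = 25/125 = 0.2000
OR = 0.6000 / 0.2000 = 3.000

3.000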